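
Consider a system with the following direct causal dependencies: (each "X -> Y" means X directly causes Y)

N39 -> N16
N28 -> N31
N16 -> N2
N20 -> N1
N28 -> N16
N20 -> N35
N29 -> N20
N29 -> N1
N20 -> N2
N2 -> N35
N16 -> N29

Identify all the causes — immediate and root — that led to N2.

N16, N20, N28, N29, N39

Immediate causes of N2: N16, N20.
Further upstream: N28, N39, N29.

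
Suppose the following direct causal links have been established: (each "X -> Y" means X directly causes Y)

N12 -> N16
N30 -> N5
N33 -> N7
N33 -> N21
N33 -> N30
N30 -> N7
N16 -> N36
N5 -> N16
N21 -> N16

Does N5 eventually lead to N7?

N5 leads to N16, N36; N7 is not among them.

No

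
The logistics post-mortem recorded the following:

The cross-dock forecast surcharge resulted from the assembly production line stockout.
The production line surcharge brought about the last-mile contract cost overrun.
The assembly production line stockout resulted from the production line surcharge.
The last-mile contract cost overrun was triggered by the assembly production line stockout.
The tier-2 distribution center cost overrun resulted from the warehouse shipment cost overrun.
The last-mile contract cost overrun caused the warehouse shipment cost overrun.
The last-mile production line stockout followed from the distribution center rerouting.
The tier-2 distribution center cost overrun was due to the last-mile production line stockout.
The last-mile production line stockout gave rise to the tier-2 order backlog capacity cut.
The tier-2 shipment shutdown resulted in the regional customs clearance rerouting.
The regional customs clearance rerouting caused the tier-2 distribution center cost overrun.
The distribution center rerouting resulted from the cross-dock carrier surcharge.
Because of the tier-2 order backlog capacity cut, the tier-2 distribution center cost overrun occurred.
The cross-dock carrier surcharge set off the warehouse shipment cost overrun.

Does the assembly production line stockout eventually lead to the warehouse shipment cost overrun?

There is a causal chain: the assembly production line stockout → the last-mile contract cost overrun → the warehouse shipment cost overrun.

Yes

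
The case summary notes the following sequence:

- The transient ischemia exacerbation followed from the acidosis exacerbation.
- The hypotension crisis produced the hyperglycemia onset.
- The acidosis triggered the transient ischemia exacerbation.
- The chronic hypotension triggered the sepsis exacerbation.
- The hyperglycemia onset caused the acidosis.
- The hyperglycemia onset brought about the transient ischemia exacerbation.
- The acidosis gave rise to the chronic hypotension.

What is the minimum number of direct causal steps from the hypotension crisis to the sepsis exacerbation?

4

Shortest chain: the hypotension crisis → the hyperglycemia onset → the acidosis → the chronic hypotension → the sepsis exacerbation.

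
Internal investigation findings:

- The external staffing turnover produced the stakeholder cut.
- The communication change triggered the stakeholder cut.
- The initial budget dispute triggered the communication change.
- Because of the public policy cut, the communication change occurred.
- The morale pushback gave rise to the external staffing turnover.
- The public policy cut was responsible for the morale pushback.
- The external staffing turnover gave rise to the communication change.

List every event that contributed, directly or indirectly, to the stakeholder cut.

Immediate causes of the stakeholder cut: the external staffing turnover, the communication change.
Further upstream: the public policy cut, the initial budget dispute, the morale pushback.

the communication change, the external staffing turnover, the initial budget dispute, the morale pushback, the public policy cut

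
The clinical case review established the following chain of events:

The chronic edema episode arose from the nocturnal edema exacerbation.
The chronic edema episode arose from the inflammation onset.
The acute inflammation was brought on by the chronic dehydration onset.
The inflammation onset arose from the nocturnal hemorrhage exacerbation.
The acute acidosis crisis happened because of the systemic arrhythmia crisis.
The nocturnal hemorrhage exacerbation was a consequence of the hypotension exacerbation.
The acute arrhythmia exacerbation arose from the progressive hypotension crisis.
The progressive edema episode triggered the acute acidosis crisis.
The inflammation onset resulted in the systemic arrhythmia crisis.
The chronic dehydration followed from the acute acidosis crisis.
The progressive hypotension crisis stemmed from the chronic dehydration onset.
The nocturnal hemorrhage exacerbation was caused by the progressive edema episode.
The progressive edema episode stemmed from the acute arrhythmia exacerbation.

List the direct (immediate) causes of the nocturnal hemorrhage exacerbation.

Upstream contributors include the chronic dehydration onset, the progressive hypotension crisis, the acute arrhythmia exacerbation, but only the hypotension exacerbation, the progressive edema episode feed directly into the nocturnal hemorrhage exacerbation.

the hypotension exacerbation, the progressive edema episode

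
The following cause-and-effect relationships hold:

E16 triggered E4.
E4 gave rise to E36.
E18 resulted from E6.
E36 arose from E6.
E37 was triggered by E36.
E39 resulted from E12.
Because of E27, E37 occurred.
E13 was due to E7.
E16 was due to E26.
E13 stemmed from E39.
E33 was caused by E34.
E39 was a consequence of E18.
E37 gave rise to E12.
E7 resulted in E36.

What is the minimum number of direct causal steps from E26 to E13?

7

Shortest chain: E26 → E16 → E4 → E36 → E37 → E12 → E39 → E13.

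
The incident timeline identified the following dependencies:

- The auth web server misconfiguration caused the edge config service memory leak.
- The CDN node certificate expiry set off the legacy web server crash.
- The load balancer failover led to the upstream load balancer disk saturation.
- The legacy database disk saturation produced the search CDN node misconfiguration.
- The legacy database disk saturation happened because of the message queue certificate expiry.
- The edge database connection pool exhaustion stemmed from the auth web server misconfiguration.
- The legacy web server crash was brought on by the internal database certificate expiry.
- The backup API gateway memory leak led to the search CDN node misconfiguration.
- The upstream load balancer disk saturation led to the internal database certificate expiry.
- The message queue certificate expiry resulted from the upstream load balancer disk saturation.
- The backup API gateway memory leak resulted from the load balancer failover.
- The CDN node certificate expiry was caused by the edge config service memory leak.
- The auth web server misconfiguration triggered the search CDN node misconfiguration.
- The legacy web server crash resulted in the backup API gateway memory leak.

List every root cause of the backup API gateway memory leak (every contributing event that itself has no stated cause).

Tracing upstream from the backup API gateway memory leak: the backup API gateway memory leak ← the load balancer failover.
A separate upstream branch: the backup API gateway memory leak ← the legacy web server crash ← the CDN node certificate expiry ← the edge config service memory leak ← the auth web server misconfiguration.
Each of those chain origins has no stated cause.

the auth web server misconfiguration, the load balancer failover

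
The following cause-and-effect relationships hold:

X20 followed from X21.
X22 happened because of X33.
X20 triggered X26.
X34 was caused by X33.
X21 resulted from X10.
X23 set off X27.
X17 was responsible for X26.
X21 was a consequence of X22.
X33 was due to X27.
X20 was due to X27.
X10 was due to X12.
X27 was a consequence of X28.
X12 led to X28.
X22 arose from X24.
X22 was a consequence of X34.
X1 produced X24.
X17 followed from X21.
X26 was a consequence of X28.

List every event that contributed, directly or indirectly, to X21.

X1, X10, X12, X22, X23, X24, X27, X28, X33, X34

Immediate causes of X21: X10, X22.
Further upstream: X23, X12, X28, X27, X1, X24, X33, X34.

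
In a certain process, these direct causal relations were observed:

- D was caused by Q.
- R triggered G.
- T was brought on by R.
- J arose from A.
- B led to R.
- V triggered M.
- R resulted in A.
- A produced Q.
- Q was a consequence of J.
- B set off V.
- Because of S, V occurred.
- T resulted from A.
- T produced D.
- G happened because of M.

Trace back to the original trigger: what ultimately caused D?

B

Tracing upstream from D: D ← T ← R ← B.
B has no stated cause, so it is the root.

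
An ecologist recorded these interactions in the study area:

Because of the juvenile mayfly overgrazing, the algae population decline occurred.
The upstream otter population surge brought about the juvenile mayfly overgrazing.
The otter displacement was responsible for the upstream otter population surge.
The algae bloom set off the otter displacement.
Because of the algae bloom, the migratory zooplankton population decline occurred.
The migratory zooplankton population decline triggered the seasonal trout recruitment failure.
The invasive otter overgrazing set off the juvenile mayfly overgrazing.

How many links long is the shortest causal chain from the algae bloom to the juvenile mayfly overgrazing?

3

Shortest chain: the algae bloom → the otter displacement → the upstream otter population surge → the juvenile mayfly overgrazing.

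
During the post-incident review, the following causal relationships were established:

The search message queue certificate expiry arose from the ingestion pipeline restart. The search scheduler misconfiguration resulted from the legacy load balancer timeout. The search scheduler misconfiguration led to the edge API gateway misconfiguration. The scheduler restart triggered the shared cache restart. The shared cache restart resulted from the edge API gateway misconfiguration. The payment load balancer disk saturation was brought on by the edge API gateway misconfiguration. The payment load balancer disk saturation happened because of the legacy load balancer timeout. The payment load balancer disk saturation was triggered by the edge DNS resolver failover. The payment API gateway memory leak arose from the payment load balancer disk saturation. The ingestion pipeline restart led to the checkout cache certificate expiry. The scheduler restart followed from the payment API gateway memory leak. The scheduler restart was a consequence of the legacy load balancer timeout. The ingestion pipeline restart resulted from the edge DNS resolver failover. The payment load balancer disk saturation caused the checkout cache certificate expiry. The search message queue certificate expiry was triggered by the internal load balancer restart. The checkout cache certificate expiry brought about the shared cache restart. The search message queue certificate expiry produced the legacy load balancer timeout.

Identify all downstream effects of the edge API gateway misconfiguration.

Direct effects: the payment load balancer disk saturation, the shared cache restart.
2 steps out: the payment API gateway memory leak, the checkout cache certificate expiry.
3 steps out: the scheduler restart.
Not reachable from it: the edge DNS resolver failover, the ingestion pipeline restart, the internal load balancer restart, the search message queue certificate expiry, the legacy load balancer timeout, the search scheduler misconfiguration.

the checkout cache certificate expiry, the payment API gateway memory leak, the payment load balancer disk saturation, the scheduler restart, the shared cache restart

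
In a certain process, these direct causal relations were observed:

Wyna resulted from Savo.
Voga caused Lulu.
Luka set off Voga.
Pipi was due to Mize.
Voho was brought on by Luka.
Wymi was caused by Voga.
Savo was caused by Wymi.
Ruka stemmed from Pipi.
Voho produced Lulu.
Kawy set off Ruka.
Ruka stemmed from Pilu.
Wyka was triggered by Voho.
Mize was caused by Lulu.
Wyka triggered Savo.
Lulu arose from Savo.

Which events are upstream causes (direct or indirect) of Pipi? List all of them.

Immediate cause of Pipi: Mize.
Further upstream: Luka, Voga, Wymi, Voho, Wyka, Savo, Lulu.

Luka, Lulu, Mize, Savo, Voga, Voho, Wyka, Wymi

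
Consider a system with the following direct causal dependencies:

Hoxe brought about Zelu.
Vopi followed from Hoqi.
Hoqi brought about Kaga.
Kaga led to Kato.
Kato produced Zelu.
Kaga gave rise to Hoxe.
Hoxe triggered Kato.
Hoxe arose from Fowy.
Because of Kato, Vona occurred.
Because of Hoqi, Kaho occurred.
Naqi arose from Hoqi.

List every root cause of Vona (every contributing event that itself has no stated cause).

Tracing upstream from Vona: Vona ← Kato ← Kaga ← Hoqi.
A separate upstream branch: Vona ← Kato ← Hoxe ← Fowy.
Each of those chain origins has no stated cause.

Fowy, Hoqi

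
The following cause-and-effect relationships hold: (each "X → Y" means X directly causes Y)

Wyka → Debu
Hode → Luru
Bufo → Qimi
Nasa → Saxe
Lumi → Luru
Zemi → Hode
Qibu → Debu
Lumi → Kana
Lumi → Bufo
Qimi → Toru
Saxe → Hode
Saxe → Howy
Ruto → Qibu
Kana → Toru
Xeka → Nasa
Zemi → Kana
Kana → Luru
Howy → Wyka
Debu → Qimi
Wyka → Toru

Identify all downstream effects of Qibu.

Direct effects: Debu.
2 steps out: Qimi.
3 steps out: Toru.
Not reachable from it: Xeka, Ruto, Nasa, Saxe, Howy, Zemi, Wyka, Lumi, Bufo, Kana, Hode, Luru.

Debu, Qimi, Toru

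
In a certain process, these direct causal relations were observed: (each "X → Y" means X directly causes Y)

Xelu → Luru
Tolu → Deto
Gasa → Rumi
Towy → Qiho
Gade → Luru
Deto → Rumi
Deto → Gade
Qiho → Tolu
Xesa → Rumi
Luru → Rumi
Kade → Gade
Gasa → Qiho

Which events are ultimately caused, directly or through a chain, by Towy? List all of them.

Deto, Gade, Luru, Qiho, Rumi, Tolu

Direct effects: Qiho.
2 steps out: Tolu.
3 steps out: Deto.
4 steps out: Gade, Rumi.
5 steps out: Luru.
Not reachable from it: Xelu, Gasa, Xesa, Kade.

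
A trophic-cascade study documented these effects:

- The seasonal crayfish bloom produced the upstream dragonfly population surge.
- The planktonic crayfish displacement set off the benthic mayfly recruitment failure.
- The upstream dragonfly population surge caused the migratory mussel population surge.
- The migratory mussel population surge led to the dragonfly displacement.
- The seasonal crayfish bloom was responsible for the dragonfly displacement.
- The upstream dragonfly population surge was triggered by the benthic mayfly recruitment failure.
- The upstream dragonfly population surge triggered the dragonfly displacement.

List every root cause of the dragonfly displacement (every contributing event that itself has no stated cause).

Tracing upstream from the dragonfly displacement: the dragonfly displacement ← the upstream dragonfly population surge ← the benthic mayfly recruitment failure ← the planktonic crayfish displacement.
A separate upstream branch: the dragonfly displacement ← the seasonal crayfish bloom.
Each of those chain origins has no stated cause.

the planktonic crayfish displacement, the seasonal crayfish bloom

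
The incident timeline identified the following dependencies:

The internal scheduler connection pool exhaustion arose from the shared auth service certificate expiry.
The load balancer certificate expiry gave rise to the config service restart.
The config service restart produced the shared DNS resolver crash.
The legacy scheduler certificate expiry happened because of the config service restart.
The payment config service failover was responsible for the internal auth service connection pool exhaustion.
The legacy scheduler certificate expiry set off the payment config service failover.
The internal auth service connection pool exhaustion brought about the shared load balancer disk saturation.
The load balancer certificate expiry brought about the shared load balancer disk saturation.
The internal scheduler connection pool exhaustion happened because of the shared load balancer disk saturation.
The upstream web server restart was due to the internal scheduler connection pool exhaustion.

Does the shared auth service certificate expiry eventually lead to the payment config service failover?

No

The shared auth service certificate expiry leads to the internal scheduler connection pool exhaustion, the upstream web server restart; the payment config service failover is not among them.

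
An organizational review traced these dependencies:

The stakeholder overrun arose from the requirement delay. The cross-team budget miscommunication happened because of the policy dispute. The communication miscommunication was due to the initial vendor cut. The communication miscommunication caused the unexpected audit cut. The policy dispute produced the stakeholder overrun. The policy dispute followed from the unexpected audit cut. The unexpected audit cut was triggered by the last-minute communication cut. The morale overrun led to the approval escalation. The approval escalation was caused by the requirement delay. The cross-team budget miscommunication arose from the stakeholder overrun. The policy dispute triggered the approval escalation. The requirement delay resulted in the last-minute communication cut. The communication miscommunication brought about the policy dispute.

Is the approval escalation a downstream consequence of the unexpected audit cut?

Yes

There is a causal chain: the unexpected audit cut → the policy dispute → the approval escalation.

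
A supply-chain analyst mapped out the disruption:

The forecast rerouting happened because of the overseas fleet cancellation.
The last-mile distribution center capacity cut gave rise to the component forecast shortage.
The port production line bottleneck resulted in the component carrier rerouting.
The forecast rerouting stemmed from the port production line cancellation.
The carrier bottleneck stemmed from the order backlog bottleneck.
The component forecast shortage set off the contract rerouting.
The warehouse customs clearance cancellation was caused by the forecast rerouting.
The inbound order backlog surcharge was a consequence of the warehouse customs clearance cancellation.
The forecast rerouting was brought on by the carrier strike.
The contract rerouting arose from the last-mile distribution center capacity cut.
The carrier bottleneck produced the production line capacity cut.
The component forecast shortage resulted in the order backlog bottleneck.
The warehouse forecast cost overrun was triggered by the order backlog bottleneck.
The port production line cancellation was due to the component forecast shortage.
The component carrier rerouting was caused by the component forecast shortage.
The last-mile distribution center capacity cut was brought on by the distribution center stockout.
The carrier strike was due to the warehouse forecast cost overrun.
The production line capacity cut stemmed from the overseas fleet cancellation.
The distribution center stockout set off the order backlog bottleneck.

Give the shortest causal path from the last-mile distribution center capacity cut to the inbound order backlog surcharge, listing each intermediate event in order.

the last-mile distribution center capacity cut → the component forecast shortage
the component forecast shortage → the port production line cancellation
the port production line cancellation → the forecast rerouting
the forecast rerouting → the warehouse customs clearance cancellation
the warehouse customs clearance cancellation → the inbound order backlog surcharge
Length: 5 steps.

the last-mile distribution center capacity cut → the component forecast shortage → the port production line cancellation → the forecast rerouting → the warehouse customs clearance cancellation → the inbound order backlog surcharge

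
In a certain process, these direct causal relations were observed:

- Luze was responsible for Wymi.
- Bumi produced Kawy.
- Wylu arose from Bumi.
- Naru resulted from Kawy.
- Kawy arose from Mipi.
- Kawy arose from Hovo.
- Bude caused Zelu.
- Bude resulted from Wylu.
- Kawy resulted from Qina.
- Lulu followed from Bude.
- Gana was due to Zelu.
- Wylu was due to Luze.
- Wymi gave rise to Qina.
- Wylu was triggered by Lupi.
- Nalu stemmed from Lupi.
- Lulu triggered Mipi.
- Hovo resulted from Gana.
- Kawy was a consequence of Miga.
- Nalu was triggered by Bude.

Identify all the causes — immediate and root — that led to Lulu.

Bude, Bumi, Lupi, Luze, Wylu

Immediate cause of Lulu: Bude.
Further upstream: Luze, Lupi, Bumi, Wylu.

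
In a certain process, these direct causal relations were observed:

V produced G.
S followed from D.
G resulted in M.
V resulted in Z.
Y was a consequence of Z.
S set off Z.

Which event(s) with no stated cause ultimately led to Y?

Tracing upstream from Y: Y ← Z ← V.
A separate upstream branch: Y ← Z ← S ← D.
Each of those chain origins has no stated cause.

D, V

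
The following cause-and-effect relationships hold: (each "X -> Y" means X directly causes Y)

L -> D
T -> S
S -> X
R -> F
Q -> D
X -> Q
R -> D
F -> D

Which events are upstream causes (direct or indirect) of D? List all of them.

F, L, Q, R, S, T, X

Immediate causes of D: L, Q, R, F.
Further upstream: T, S, X.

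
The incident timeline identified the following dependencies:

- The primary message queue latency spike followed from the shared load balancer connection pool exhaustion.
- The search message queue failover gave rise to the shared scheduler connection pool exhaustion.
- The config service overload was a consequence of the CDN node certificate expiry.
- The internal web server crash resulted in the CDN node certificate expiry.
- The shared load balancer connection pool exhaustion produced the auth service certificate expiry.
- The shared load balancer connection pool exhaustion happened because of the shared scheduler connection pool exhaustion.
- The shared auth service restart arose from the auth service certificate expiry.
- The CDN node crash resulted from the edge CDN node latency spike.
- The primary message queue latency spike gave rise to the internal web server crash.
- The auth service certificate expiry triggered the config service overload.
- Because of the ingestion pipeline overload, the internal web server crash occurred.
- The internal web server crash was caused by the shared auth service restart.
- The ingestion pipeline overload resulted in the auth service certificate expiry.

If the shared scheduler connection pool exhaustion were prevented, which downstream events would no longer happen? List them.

the primary message queue latency spike, the shared load balancer connection pool exhaustion

Downstream of the shared scheduler connection pool exhaustion: the shared load balancer connection pool exhaustion, the auth service certificate expiry, the primary message queue latency spike, the shared auth service restart, the internal web server crash, the CDN node certificate expiry, the config service overload.
Of those, still caused via another path: the auth service certificate expiry, the shared auth service restart, the internal web server crash, the CDN node certificate expiry, the config service overload.
The remainder have no surviving cause.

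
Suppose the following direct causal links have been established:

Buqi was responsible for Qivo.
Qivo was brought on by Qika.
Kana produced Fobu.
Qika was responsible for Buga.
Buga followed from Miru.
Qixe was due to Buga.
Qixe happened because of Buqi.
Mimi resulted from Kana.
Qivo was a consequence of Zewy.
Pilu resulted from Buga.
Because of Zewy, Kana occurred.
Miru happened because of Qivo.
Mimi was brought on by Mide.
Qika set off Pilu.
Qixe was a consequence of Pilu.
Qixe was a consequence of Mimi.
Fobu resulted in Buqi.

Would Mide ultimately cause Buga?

No

Mide leads to Mimi, Qixe; Buga is not among them.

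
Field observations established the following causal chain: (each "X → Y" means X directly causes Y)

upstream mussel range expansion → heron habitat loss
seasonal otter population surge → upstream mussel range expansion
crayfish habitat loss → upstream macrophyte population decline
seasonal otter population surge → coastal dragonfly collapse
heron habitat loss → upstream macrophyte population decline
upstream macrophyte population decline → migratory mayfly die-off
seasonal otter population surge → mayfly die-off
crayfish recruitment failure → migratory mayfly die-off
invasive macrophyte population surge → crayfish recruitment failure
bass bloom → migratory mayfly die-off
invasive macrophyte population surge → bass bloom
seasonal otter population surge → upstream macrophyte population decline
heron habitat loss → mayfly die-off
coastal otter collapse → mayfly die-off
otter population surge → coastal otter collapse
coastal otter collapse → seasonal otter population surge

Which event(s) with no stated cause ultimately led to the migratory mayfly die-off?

the crayfish habitat loss, the invasive macrophyte population surge, the otter population surge

Tracing upstream from the migratory mayfly die-off: the migratory mayfly die-off ← the upstream macrophyte population decline ← the seasonal otter population surge ← the coastal otter collapse ← the otter population surge.
A separate upstream branch: the migratory mayfly die-off ← the crayfish recruitment failure ← the invasive macrophyte population surge.
A separate upstream branch: the migratory mayfly die-off ← the upstream macrophyte population decline ← the crayfish habitat loss.
Each of those chain origins has no stated cause.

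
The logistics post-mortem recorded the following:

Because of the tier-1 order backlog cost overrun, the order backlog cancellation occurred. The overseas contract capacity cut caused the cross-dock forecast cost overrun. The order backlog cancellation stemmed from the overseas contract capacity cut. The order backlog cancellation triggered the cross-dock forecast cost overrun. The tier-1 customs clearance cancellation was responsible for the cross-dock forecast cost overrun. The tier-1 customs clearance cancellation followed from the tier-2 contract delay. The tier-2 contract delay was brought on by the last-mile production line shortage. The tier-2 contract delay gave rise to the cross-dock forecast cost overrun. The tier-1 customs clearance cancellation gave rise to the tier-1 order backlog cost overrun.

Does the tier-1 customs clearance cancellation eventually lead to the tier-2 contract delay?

No

The tier-1 customs clearance cancellation leads to the tier-1 order backlog cost overrun, the order backlog cancellation, the cross-dock forecast cost overrun; the tier-2 contract delay is not among them.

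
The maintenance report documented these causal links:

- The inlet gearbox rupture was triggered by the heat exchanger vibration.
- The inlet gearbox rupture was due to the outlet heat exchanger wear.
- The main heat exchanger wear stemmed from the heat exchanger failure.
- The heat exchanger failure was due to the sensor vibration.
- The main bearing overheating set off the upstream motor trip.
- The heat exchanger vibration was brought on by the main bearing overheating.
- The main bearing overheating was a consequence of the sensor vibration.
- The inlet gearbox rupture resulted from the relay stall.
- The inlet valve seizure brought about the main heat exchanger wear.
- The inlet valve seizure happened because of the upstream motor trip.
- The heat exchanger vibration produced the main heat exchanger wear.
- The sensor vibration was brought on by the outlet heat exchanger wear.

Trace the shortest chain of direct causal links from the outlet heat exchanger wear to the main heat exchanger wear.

the outlet heat exchanger wear → the sensor vibration → the heat exchanger failure → the main heat exchanger wear

the outlet heat exchanger wear → the sensor vibration
the sensor vibration → the heat exchanger failure
the heat exchanger failure → the main heat exchanger wear
Length: 3 steps.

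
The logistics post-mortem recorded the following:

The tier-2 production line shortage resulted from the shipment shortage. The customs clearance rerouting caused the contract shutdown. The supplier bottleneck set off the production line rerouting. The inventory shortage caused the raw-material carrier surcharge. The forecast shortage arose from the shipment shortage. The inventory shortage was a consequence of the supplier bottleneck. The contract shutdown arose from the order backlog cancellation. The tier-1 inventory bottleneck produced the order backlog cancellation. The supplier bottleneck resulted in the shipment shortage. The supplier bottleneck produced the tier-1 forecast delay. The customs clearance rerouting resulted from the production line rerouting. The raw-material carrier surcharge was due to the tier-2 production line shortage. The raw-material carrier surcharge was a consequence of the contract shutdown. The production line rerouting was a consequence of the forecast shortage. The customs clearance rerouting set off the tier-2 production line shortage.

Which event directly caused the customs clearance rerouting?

Upstream contributors include the supplier bottleneck, the shipment shortage, the forecast shortage, but only the production line rerouting feeds directly into the customs clearance rerouting.

the production line rerouting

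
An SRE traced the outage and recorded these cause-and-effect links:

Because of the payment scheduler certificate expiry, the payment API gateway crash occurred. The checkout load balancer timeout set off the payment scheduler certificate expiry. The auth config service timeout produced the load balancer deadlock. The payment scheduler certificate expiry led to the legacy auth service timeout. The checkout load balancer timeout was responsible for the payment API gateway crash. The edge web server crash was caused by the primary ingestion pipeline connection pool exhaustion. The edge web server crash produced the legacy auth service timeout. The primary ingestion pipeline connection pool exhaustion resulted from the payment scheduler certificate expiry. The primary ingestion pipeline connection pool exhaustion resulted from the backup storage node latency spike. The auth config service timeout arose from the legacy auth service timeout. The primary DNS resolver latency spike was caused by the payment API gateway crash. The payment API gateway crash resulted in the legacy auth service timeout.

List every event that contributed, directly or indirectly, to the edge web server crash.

the backup storage node latency spike, the checkout load balancer timeout, the payment scheduler certificate expiry, the primary ingestion pipeline connection pool exhaustion

Immediate cause of the edge web server crash: the primary ingestion pipeline connection pool exhaustion.
Further upstream: the checkout load balancer timeout, the payment scheduler certificate expiry, the backup storage node latency spike.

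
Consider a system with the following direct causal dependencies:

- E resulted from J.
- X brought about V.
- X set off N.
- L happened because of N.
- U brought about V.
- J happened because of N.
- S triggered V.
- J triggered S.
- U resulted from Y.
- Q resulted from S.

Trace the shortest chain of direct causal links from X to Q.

X → N → J → S → Q

X → N
N → J
J → S
S → Q
Length: 4 steps.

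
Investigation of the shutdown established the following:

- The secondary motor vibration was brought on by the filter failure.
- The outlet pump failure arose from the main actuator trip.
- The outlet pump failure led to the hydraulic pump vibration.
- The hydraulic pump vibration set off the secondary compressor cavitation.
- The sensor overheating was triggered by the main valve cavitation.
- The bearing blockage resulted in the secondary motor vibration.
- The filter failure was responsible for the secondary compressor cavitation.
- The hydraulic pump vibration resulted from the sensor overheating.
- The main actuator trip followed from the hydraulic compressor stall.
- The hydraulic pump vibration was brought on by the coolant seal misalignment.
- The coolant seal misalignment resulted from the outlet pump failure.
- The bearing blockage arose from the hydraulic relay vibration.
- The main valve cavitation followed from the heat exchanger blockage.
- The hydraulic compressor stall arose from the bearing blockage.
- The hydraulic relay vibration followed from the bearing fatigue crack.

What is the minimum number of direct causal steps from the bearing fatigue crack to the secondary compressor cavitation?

7

Shortest chain: the bearing fatigue crack → the hydraulic relay vibration → the bearing blockage → the hydraulic compressor stall → the main actuator trip → the outlet pump failure → the hydraulic pump vibration → the secondary compressor cavitation.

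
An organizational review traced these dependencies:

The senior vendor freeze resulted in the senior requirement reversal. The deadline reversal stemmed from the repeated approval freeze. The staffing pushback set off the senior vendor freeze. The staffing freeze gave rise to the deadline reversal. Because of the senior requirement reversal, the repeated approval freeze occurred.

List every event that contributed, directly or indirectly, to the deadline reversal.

the repeated approval freeze, the senior requirement reversal, the senior vendor freeze, the staffing freeze, the staffing pushback

Immediate causes of the deadline reversal: the repeated approval freeze, the staffing freeze.
Further upstream: the staffing pushback, the senior vendor freeze, the senior requirement reversal.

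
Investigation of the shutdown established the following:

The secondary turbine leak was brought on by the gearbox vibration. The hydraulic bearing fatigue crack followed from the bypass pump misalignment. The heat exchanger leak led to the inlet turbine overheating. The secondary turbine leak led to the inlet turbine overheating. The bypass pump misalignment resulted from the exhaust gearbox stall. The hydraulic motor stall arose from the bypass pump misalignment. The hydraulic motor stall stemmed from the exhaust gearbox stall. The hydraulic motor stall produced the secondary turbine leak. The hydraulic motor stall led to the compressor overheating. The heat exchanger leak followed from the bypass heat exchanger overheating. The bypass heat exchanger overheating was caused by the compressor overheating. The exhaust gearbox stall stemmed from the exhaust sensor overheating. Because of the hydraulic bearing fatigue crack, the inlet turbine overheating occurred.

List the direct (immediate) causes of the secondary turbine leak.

the gearbox vibration, the hydraulic motor stall

Upstream contributors include the exhaust sensor overheating, the exhaust gearbox stall, the bypass pump misalignment, but only the gearbox vibration, the hydraulic motor stall feed directly into the secondary turbine leak.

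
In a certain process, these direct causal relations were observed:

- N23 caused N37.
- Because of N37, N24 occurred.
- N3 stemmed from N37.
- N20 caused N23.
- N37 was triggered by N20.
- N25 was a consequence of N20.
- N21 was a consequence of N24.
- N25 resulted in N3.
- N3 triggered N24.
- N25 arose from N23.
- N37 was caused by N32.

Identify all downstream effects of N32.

N21, N24, N3, N37

Direct effects: N37.
2 steps out: N3, N24.
3 steps out: N21.
Not reachable from it: N20, N23, N25.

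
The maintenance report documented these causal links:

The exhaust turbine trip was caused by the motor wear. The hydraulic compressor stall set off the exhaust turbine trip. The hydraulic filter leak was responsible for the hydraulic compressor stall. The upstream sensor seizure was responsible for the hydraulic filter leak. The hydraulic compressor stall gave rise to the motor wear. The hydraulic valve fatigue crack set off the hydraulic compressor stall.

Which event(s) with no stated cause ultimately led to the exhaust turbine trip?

the hydraulic valve fatigue crack, the upstream sensor seizure

Tracing upstream from the exhaust turbine trip: the exhaust turbine trip ← the hydraulic compressor stall ← the hydraulic filter leak ← the upstream sensor seizure.
A separate upstream branch: the exhaust turbine trip ← the hydraulic compressor stall ← the hydraulic valve fatigue crack.
Each of those chain origins has no stated cause.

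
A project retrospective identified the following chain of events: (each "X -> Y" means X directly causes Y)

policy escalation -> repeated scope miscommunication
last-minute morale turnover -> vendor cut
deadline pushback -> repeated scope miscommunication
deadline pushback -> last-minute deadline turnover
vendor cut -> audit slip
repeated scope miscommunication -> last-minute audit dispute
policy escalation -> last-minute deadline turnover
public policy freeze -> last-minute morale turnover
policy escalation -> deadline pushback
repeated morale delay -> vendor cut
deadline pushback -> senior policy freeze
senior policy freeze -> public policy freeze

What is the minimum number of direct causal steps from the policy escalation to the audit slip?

Shortest chain: the policy escalation → the deadline pushback → the senior policy freeze → the public policy freeze → the last-minute morale turnover → the vendor cut → the audit slip.

6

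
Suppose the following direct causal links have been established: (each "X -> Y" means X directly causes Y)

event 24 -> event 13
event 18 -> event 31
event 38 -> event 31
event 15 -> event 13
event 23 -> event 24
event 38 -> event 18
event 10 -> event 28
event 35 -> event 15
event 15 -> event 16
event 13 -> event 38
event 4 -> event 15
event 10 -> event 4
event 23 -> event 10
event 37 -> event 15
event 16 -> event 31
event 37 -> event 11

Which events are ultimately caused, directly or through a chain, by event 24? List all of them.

event 13, event 18, event 31, event 38

Direct effects: event 13.
2 steps out: event 38.
3 steps out: event 18, event 31.
Not reachable from it: event 37, event 23, event 10, event 35, event 4, event 15, event 28, event 11, event 16.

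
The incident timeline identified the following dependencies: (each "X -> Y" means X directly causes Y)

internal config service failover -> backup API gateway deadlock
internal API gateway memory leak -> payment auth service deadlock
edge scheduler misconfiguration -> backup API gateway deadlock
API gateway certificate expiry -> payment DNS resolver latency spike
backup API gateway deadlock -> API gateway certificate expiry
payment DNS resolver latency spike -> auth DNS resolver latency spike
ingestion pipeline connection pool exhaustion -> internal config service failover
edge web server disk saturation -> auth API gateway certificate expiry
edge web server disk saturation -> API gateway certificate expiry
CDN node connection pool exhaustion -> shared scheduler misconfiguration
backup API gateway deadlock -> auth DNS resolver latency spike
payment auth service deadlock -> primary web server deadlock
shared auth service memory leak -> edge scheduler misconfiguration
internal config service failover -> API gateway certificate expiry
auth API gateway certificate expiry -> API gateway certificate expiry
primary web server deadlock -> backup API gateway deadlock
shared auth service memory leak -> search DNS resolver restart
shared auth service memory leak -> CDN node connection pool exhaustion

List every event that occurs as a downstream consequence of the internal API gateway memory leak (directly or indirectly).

Direct effects: the payment auth service deadlock.
2 steps out: the primary web server deadlock.
3 steps out: the backup API gateway deadlock.
4 steps out: the API gateway certificate expiry, the auth DNS resolver latency spike.
5 steps out: the payment DNS resolver latency spike.
Not reachable from it: the shared auth service memory leak, the CDN node connection pool exhaustion, the shared scheduler misconfiguration, the search DNS resolver restart, the edge web server disk saturation, the auth API gateway certificate expiry, the ingestion pipeline connection pool exhaustion, the edge scheduler misconfiguration, the internal config service failover.

the API gateway certificate expiry, the auth DNS resolver latency spike, the backup API gateway deadlock, the payment DNS resolver latency spike, the payment auth service deadlock, the primary web server deadlock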